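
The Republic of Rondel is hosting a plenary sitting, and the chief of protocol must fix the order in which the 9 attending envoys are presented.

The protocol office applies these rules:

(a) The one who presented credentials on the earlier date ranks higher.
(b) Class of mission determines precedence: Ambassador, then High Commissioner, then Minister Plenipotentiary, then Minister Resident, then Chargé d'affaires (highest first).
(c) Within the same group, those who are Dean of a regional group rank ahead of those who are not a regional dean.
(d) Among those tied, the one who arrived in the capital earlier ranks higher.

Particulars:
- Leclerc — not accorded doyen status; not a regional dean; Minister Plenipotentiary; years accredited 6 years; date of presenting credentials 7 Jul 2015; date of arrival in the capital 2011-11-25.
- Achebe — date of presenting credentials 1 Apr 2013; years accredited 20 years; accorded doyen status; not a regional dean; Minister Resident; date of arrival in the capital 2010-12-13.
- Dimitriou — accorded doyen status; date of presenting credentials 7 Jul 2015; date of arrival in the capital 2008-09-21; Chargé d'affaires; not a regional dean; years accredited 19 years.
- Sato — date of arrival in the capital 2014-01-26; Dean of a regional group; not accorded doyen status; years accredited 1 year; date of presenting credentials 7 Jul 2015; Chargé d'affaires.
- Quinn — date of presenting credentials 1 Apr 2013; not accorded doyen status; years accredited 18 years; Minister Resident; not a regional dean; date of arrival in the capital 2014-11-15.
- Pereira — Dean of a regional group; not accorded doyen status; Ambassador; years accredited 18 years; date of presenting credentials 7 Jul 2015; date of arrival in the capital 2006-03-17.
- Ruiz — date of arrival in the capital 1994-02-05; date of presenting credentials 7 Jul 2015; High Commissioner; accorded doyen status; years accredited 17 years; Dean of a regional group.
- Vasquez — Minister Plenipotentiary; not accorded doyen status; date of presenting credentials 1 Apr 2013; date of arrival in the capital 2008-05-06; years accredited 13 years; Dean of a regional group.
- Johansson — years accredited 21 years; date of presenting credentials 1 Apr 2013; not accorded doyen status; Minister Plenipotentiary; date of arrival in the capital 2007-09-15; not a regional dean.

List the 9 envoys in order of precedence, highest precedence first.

By date of presenting credentials (earlier first): Vasquez, Johansson, Achebe and Quinn (each 1 Apr 2013); then Pereira, Ruiz, Leclerc, Sato and Dimitriou (each 7 Jul 2015).
Among Vasquez, Johansson, Achebe and Quinn, by class of mission: Vasquez and Johansson (Minister Plenipotentiary) before Achebe and Quinn (Minister Resident).
Among Vasquez and Johansson, Dean of a regional group before not a regional dean: Vasquez (Dean of a regional group) before Johansson (not a regional dean).
Achebe and Quinn are each not a regional dean, so the next rule applies.
Among Achebe and Quinn, by date of arrival in the capital (earlier first): Achebe (2010-12-13) before Quinn (2014-11-15).
Among Pereira, Ruiz, Leclerc, Sato and Dimitriou, by class of mission: Pereira (Ambassador) before Ruiz (High Commissioner) before Leclerc (Minister Plenipotentiary) before Sato and Dimitriou (Chargé d'affaires).
Among Sato and Dimitriou, Dean of a regional group before not a regional dean: Sato (Dean of a regional group) before Dimitriou (not a regional dean).
Full order: Vasquez, Johansson, Achebe, Quinn, Pereira, Ruiz, Leclerc, Sato, Dimitriou.

Vasquez, Johansson, Achebe, Quinn, Pereira, Ruiz, Leclerc, Sato, Dimitriou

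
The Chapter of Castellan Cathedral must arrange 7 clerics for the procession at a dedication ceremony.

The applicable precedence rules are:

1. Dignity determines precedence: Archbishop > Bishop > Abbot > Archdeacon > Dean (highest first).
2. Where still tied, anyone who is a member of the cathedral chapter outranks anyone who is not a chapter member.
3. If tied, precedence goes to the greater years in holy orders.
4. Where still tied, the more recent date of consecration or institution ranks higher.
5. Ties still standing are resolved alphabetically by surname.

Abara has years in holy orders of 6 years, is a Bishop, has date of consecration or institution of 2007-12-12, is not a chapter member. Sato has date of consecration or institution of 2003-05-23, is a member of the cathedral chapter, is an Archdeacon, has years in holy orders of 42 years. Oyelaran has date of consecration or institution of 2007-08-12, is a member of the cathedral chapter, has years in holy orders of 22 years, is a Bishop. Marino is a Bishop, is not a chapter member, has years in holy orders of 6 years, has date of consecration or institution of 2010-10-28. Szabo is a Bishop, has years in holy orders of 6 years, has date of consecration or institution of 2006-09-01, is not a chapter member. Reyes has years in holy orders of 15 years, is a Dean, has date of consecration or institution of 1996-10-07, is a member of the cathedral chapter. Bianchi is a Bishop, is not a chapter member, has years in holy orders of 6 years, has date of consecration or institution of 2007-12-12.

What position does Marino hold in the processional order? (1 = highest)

By dignity: Oyelaran, Marino, Abara, Bianchi and Szabo (Bishop); then Sato (Archdeacon); then Reyes (Dean).
Among Oyelaran, Marino, Abara, Bianchi and Szabo, a member of the cathedral chapter before not a chapter member: Oyelaran (a member of the cathedral chapter) before Marino, Abara, Bianchi and Szabo (not a chapter member).
Marino, Abara, Bianchi and Szabo all have years in holy orders 6 years, so the next rule applies.
Among Marino, Abara, Bianchi and Szabo, by date of consecration or institution (later first): Marino (2010-10-28) before Abara and Bianchi (2007-12-12) before Szabo (2006-09-01).
Among Abara and Bianchi, alphabetically by surname: Abara before Bianchi.
Order: Oyelaran, Marino, Abara, Bianchi, Szabo, Sato, Reyes. So position 2.

2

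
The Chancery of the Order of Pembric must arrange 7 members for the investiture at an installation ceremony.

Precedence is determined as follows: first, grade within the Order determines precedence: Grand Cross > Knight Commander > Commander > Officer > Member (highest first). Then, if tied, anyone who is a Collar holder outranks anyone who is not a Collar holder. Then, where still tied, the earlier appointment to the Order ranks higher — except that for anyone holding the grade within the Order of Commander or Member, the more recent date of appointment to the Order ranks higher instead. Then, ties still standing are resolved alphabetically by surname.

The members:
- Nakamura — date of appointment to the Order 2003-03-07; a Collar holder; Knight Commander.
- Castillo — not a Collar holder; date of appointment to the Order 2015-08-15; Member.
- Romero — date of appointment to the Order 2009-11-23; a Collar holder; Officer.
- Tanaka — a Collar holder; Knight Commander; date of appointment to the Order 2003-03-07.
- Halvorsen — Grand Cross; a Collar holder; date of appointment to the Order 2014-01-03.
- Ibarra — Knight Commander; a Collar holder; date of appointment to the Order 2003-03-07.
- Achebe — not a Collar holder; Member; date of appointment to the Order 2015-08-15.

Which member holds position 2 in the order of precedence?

By grade within the Order: Halvorsen (Grand Cross); then Ibarra, Nakamura and Tanaka (Knight Commander); then Romero (Officer); then Achebe and Castillo (Member).
Ibarra, Nakamura and Tanaka are each a Collar holder, so the next rule applies.
Ibarra, Nakamura and Tanaka all have date of appointment to the Order 2003-03-07, so the next rule applies.
Among Ibarra, Nakamura and Tanaka, alphabetically by surname: Ibarra before Nakamura before Tanaka.
Achebe and Castillo are each not a Collar holder, so the next rule applies.
Achebe and Castillo both have date of appointment to the Order 2015-08-15, so the next rule applies.
Among Achebe and Castillo, alphabetically by surname: Achebe before Castillo.
Order: Halvorsen, Ibarra, Nakamura, Tanaka, Romero, Achebe, Castillo.

Ibarra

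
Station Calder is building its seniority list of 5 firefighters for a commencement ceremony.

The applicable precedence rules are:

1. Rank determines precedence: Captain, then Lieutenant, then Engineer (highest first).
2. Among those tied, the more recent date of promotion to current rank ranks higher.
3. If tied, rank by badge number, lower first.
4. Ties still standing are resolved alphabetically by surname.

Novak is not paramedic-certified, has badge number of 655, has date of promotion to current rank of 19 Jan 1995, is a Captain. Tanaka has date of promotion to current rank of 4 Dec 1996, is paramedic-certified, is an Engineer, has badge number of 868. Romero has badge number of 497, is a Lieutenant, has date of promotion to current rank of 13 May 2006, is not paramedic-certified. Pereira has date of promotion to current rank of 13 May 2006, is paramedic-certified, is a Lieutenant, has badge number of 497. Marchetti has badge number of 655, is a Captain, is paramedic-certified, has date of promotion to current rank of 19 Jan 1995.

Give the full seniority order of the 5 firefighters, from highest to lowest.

Marchetti, Novak, Pereira, Romero, Tanaka

By rank: Marchetti and Novak (Captain); then Pereira and Romero (Lieutenant); then Tanaka (Engineer).
Marchetti and Novak both have date of promotion to current rank 19 Jan 1995, so the next rule applies.
Marchetti and Novak both have badge number 655, so the next rule applies.
Among Marchetti and Novak, alphabetically by surname: Marchetti before Novak.
Pereira and Romero both have date of promotion to current rank 13 May 2006, so the next rule applies.
Pereira and Romero both have badge number 497, so the next rule applies.
Among Pereira and Romero, alphabetically by surname: Pereira before Romero.
Full order: Marchetti, Novak, Pereira, Romero, Tanaka.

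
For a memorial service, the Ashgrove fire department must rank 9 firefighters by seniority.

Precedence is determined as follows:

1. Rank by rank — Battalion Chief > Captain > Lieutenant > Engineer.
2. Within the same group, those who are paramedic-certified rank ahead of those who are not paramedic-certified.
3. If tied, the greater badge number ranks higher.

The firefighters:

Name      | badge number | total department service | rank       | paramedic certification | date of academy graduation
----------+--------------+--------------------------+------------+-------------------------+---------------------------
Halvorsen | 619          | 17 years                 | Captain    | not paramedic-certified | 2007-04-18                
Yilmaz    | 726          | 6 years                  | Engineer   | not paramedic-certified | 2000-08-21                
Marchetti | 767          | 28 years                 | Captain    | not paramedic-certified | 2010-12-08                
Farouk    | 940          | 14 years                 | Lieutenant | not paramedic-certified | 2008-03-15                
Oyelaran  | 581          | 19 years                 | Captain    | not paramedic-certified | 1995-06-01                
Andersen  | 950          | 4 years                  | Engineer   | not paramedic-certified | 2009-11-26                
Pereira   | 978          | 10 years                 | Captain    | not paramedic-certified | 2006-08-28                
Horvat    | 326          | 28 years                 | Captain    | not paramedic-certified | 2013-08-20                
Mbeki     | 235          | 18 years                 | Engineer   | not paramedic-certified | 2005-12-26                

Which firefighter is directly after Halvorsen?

Oyelaran

By rank: Pereira, Marchetti, Halvorsen, Oyelaran and Horvat (Captain); then Farouk (Lieutenant); then Andersen, Yilmaz and Mbeki (Engineer).
Pereira, Marchetti, Halvorsen, Oyelaran and Horvat are each not paramedic-certified, so the next rule applies.
Among Pereira, Marchetti, Halvorsen, Oyelaran and Horvat, by badge number (higher first): Pereira (978) before Marchetti (767) before Halvorsen (619) before Oyelaran (581) before Horvat (326).
Andersen, Yilmaz and Mbeki are each not paramedic-certified, so the next rule applies.
Among Andersen, Yilmaz and Mbeki, by badge number (higher first): Andersen (950) before Yilmaz (726) before Mbeki (235).
Order: Pereira, Marchetti, Halvorsen, Oyelaran, Horvat, Farouk, Andersen, Yilmaz, Mbeki.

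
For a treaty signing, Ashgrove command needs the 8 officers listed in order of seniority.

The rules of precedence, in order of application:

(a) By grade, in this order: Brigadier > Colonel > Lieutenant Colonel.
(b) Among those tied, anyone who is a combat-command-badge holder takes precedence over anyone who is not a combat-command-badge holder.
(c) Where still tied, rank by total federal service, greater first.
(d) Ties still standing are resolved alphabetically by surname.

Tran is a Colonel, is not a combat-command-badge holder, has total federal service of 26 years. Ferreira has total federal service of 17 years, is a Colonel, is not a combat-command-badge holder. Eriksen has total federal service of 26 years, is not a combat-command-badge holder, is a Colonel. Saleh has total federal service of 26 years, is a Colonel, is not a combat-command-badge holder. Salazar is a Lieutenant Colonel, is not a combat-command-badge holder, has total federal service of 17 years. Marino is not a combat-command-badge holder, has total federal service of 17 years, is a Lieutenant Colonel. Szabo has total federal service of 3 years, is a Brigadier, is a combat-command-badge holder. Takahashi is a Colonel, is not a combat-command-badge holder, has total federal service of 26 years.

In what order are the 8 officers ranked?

Szabo, Eriksen, Saleh, Takahashi, Tran, Ferreira, Marino, Salazar

By grade: Szabo (Brigadier); then Eriksen, Saleh, Takahashi, Tran and Ferreira (Colonel); then Marino and Salazar (Lieutenant Colonel).
Eriksen, Saleh, Takahashi, Tran and Ferreira are each not a combat-command-badge holder, so the next rule applies.
Among Eriksen, Saleh, Takahashi, Tran and Ferreira, by total federal service (higher first): Eriksen, Saleh, Takahashi and Tran (26 years) before Ferreira (17 years).
Among Eriksen, Saleh, Takahashi and Tran, alphabetically by surname: Eriksen before Saleh before Takahashi before Tran.
Marino and Salazar are each not a combat-command-badge holder, so the next rule applies.
Marino and Salazar both have total federal service 17 years, so the next rule applies.
Among Marino and Salazar, alphabetically by surname: Marino before Salazar.
Full order: Szabo, Eriksen, Saleh, Takahashi, Tran, Ferreira, Marino, Salazar.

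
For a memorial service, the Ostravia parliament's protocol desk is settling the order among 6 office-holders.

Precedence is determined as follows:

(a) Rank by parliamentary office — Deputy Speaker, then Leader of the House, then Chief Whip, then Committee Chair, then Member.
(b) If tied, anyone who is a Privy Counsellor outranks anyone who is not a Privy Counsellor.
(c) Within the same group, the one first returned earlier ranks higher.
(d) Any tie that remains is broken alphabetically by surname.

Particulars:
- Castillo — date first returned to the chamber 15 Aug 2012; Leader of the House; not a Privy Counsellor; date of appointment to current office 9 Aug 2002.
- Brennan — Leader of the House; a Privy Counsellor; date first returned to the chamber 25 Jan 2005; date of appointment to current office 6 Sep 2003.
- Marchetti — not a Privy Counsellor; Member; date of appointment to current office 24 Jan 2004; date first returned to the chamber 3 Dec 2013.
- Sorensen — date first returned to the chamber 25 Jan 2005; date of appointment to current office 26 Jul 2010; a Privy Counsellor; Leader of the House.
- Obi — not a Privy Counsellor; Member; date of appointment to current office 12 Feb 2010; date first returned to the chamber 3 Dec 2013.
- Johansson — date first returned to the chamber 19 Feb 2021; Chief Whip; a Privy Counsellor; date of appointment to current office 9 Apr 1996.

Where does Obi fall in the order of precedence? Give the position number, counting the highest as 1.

6

By parliamentary office: Brennan, Sorensen and Castillo (Leader of the House); then Johansson (Chief Whip); then Marchetti and Obi (Member).
Among Brennan, Sorensen and Castillo, a Privy Counsellor before not a Privy Counsellor: Brennan and Sorensen (a Privy Counsellor) before Castillo (not a Privy Counsellor).
Brennan and Sorensen both have date first returned to the chamber 25 Jan 2005, so the next rule applies.
Among Brennan and Sorensen, alphabetically by surname: Brennan before Sorensen.
Marchetti and Obi are each not a Privy Counsellor, so the next rule applies.
Marchetti and Obi both have date first returned to the chamber 3 Dec 2013, so the next rule applies.
Among Marchetti and Obi, alphabetically by surname: Marchetti before Obi.
Order: Brennan, Sorensen, Castillo, Johansson, Marchetti, Obi. So position 6.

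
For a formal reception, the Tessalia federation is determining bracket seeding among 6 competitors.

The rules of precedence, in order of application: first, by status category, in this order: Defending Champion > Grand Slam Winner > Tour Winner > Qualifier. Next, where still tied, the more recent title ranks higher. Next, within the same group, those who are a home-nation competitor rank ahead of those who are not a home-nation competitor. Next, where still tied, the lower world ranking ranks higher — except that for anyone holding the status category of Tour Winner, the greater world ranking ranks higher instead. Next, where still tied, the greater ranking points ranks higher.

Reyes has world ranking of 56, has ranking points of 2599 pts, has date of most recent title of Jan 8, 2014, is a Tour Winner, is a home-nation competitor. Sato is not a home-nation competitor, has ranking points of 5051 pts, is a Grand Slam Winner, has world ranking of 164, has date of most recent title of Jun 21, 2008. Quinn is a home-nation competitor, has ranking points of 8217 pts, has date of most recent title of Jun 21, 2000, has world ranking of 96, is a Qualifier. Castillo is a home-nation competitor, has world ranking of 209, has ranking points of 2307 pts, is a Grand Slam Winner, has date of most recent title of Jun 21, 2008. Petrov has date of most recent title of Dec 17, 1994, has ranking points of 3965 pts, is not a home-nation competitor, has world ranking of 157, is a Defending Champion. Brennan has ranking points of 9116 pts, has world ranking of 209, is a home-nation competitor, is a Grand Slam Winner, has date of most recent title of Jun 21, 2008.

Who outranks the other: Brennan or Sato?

Brennan

By status category: Petrov (Defending Champion); then Brennan, Castillo and Sato (Grand Slam Winner); then Reyes (Tour Winner); then Quinn (Qualifier).
Brennan, Castillo and Sato all have date of most recent title Jun 21, 2008, so the next rule applies.
Among Brennan, Castillo and Sato, a home-nation competitor before not a home-nation competitor: Brennan and Castillo (a home-nation competitor) before Sato (not a home-nation competitor).
Brennan and Castillo both have world ranking 209, so the next rule applies.
Among Brennan and Castillo, by ranking points (higher first): Brennan (9116 pts) before Castillo (2307 pts).
So Brennan takes precedence.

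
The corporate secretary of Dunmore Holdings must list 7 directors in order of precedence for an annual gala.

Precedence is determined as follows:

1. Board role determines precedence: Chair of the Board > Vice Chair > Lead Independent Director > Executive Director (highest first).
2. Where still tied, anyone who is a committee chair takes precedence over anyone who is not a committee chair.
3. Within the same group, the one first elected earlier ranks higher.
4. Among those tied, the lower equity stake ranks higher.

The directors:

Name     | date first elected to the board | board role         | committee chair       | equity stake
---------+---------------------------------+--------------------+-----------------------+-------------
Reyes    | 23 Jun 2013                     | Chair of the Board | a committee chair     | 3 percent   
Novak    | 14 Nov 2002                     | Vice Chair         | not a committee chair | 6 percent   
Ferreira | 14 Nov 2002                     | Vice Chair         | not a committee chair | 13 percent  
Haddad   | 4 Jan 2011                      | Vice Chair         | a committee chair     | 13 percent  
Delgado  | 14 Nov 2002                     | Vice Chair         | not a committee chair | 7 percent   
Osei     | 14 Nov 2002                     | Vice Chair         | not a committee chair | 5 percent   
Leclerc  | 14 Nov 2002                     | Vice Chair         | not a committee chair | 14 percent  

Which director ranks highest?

Reyes

By board role: Reyes (Chair of the Board); then Haddad, Osei, Novak, Delgado, Ferreira and Leclerc (Vice Chair).
Among Haddad, Osei, Novak, Delgado, Ferreira and Leclerc, a committee chair before not a committee chair: Haddad (a committee chair) before Osei, Novak, Delgado, Ferreira and Leclerc (not a committee chair).
Osei, Novak, Delgado, Ferreira and Leclerc all have date first elected to the board 14 Nov 2002, so the next rule applies.
Among Osei, Novak, Delgado, Ferreira and Leclerc, by equity stake (lower first): Osei (5 percent) before Novak (6 percent) before Delgado (7 percent) before Ferreira (13 percent) before Leclerc (14 percent).
Order: Reyes, Haddad, Osei, Novak, Delgado, Ferreira, Leclerc.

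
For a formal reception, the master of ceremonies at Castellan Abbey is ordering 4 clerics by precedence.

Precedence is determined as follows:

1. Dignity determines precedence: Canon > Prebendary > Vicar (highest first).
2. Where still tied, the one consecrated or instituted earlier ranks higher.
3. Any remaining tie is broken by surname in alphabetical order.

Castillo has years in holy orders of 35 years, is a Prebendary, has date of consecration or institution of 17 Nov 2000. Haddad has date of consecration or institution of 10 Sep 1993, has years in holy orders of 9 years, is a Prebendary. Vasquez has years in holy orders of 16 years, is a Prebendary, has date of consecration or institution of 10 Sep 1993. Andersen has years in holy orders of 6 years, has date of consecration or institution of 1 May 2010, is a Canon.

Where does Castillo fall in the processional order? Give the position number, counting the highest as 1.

4

By dignity: Andersen (Canon); then Haddad, Vasquez and Castillo (Prebendary).
Among Haddad, Vasquez and Castillo, by date of consecration or institution (earlier first): Haddad and Vasquez (10 Sep 1993) before Castillo (17 Nov 2000).
Among Haddad and Vasquez, alphabetically by surname: Haddad before Vasquez.
Order: Andersen, Haddad, Vasquez, Castillo. So position 4.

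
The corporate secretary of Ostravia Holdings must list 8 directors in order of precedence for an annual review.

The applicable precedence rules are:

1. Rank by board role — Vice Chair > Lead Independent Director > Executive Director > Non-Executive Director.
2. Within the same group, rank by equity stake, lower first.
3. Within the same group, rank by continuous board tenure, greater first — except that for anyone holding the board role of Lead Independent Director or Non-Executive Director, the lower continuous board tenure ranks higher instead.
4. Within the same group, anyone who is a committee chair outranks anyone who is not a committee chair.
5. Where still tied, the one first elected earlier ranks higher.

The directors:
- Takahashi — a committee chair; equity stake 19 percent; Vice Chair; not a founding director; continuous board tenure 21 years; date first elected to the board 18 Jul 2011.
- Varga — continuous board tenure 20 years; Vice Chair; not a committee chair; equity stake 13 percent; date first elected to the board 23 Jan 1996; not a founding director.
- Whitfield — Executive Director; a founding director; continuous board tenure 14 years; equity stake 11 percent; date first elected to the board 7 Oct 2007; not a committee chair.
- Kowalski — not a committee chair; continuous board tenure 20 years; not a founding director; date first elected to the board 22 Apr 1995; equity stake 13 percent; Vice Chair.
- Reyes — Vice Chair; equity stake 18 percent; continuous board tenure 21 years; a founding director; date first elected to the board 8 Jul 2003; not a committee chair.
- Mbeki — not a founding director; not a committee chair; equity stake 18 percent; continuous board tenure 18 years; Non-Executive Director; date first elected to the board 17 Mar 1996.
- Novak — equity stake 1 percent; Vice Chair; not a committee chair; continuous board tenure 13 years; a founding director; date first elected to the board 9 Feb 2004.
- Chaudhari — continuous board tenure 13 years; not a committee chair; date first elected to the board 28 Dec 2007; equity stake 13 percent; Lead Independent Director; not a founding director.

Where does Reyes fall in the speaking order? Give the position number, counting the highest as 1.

By board role: Novak, Kowalski, Varga, Reyes and Takahashi (Vice Chair); then Chaudhari (Lead Independent Director); then Whitfield (Executive Director); then Mbeki (Non-Executive Director).
Among Novak, Kowalski, Varga, Reyes and Takahashi, by equity stake (lower first): Novak (1 percent) before Kowalski and Varga (13 percent) before Reyes (18 percent) before Takahashi (19 percent).
Kowalski and Varga both have continuous board tenure 20 years, so the next rule applies.
Kowalski and Varga are each not a committee chair, so the next rule applies.
Among Kowalski and Varga, by date first elected to the board (earlier first): Kowalski (22 Apr 1995) before Varga (23 Jan 1996).
Order: Novak, Kowalski, Varga, Reyes, Takahashi, Chaudhari, Whitfield, Mbeki. So position 4.

4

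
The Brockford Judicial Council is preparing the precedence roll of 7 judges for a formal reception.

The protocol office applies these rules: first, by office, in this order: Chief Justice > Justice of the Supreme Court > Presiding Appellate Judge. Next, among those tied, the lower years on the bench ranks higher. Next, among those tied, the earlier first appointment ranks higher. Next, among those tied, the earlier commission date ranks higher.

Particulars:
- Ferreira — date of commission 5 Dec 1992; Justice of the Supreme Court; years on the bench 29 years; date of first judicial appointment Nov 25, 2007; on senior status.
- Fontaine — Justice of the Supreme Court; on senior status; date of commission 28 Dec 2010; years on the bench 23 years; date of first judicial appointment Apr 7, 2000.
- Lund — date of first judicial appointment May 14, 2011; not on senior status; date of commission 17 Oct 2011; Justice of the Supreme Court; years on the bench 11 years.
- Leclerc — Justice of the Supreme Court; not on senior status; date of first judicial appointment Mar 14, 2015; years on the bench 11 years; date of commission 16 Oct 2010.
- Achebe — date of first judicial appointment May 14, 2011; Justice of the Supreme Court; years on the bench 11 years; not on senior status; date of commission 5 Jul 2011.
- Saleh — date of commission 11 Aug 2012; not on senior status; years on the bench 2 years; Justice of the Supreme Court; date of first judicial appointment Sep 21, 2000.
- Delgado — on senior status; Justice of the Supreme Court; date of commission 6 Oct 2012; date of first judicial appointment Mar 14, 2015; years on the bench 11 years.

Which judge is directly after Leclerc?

By office: Saleh, Achebe, Lund, Leclerc, Delgado, Fontaine and Ferreira (Justice of the Supreme Court).
Among Saleh, Achebe, Lund, Leclerc, Delgado, Fontaine and Ferreira, by years on the bench (lower first): Saleh (2 years) before Achebe, Lund, Leclerc and Delgado (11 years) before Fontaine (23 years) before Ferreira (29 years).
Among Achebe, Lund, Leclerc and Delgado, by date of first judicial appointment (earlier first): Achebe and Lund (May 14, 2011) before Leclerc and Delgado (Mar 14, 2015).
Among Achebe and Lund, by date of commission (earlier first): Achebe (5 Jul 2011) before Lund (17 Oct 2011).
Among Leclerc and Delgado, by date of commission (earlier first): Leclerc (16 Oct 2010) before Delgado (6 Oct 2012).
Order: Saleh, Achebe, Lund, Leclerc, Delgado, Fontaine, Ferreira.

Delgado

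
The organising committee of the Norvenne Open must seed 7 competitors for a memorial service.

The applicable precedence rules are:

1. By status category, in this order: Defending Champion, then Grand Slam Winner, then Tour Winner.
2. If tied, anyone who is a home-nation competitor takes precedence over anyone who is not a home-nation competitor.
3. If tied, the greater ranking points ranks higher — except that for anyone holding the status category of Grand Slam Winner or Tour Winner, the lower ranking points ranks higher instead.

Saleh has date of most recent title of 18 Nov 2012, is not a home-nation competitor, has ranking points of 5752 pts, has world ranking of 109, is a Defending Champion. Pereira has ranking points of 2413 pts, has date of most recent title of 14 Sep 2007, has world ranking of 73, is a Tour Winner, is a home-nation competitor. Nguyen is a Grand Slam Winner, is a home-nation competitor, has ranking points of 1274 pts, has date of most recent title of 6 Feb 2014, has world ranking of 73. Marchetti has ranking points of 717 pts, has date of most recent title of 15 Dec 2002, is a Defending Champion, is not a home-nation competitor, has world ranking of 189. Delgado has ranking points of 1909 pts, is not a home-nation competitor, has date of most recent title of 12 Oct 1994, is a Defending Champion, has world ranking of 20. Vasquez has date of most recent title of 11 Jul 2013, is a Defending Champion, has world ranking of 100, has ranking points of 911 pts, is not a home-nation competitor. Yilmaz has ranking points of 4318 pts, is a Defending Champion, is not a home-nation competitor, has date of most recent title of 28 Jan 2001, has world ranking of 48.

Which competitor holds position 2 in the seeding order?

Yilmaz

By status category: Saleh, Yilmaz, Delgado, Vasquez and Marchetti (Defending Champion); then Nguyen (Grand Slam Winner); then Pereira (Tour Winner).
Saleh, Yilmaz, Delgado, Vasquez and Marchetti are each not a home-nation competitor, so the next rule applies.
Among Saleh, Yilmaz, Delgado, Vasquez and Marchetti, by ranking points (higher first): Saleh (5752 pts) before Yilmaz (4318 pts) before Delgado (1909 pts) before Vasquez (911 pts) before Marchetti (717 pts).
Order: Saleh, Yilmaz, Delgado, Vasquez, Marchetti, Nguyen, Pereira.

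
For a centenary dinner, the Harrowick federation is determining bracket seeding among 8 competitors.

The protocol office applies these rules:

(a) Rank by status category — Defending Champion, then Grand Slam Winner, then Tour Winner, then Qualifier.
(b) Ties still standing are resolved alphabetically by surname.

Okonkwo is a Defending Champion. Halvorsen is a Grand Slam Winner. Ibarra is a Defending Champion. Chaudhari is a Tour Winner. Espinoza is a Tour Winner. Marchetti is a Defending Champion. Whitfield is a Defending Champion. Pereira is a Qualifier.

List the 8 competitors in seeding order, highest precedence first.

Ibarra, Marchetti, Okonkwo, Whitfield, Halvorsen, Chaudhari, Espinoza, Pereira

By status category: Ibarra, Marchetti, Okonkwo and Whitfield (Defending Champion); then Halvorsen (Grand Slam Winner); then Chaudhari and Espinoza (Tour Winner); then Pereira (Qualifier).
Among Ibarra, Marchetti, Okonkwo and Whitfield, alphabetically by surname: Ibarra before Marchetti before Okonkwo before Whitfield.
Among Chaudhari and Espinoza, alphabetically by surname: Chaudhari before Espinoza.
Full order: Ibarra, Marchetti, Okonkwo, Whitfield, Halvorsen, Chaudhari, Espinoza, Pereira.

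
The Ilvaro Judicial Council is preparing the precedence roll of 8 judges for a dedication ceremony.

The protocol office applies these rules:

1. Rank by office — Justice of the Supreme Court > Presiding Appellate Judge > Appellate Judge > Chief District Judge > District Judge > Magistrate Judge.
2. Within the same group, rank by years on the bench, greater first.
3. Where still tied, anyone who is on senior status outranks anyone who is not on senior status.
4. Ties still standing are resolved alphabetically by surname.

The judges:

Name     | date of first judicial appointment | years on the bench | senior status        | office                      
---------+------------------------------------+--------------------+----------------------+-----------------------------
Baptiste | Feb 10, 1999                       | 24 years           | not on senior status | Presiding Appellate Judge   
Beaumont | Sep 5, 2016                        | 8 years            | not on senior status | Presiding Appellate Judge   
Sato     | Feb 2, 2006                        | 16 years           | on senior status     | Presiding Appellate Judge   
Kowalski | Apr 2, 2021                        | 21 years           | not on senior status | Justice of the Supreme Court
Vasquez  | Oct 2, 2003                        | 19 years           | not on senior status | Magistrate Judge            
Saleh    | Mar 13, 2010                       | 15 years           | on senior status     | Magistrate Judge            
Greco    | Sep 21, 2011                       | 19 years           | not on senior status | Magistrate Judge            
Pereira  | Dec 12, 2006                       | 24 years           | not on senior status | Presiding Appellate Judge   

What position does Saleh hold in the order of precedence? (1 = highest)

8

By office: Kowalski (Justice of the Supreme Court); then Baptiste, Pereira, Sato and Beaumont (Presiding Appellate Judge); then Greco, Vasquez and Saleh (Magistrate Judge).
Among Baptiste, Pereira, Sato and Beaumont, by years on the bench (higher first): Baptiste and Pereira (24 years) before Sato (16 years) before Beaumont (8 years).
Baptiste and Pereira are each not on senior status, so the next rule applies.
Among Baptiste and Pereira, alphabetically by surname: Baptiste before Pereira.
Among Greco, Vasquez and Saleh, by years on the bench (higher first): Greco and Vasquez (19 years) before Saleh (15 years).
Greco and Vasquez are each not on senior status, so the next rule applies.
Among Greco and Vasquez, alphabetically by surname: Greco before Vasquez.
Order: Kowalski, Baptiste, Pereira, Sato, Beaumont, Greco, Vasquez, Saleh. So position 8.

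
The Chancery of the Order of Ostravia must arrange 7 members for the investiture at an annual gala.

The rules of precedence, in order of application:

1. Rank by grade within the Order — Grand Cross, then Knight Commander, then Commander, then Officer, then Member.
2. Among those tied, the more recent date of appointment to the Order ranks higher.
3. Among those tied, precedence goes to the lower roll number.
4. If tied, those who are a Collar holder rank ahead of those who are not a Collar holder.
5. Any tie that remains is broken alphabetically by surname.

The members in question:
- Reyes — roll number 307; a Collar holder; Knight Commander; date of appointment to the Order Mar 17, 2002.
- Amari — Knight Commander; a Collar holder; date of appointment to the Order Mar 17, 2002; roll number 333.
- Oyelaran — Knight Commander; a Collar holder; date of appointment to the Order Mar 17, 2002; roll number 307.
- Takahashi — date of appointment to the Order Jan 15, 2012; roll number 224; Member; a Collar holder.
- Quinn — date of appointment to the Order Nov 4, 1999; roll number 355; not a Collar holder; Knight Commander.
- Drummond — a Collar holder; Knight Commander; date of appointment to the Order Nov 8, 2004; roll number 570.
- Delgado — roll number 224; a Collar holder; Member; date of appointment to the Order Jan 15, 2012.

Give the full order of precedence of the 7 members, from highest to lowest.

Drummond, Oyelaran, Reyes, Amari, Quinn, Delgado, Takahashi

By grade within the Order: Drummond, Oyelaran, Reyes, Amari and Quinn (Knight Commander); then Delgado and Takahashi (Member).
Among Drummond, Oyelaran, Reyes, Amari and Quinn, by date of appointment to the Order (later first): Drummond (Nov 8, 2004) before Oyelaran, Reyes and Amari (Mar 17, 2002) before Quinn (Nov 4, 1999).
Among Oyelaran, Reyes and Amari, by roll number (lower first): Oyelaran and Reyes (307) before Amari (333).
Oyelaran and Reyes are each a Collar holder, so the next rule applies.
Among Oyelaran and Reyes, alphabetically by surname: Oyelaran before Reyes.
Delgado and Takahashi both have date of appointment to the Order Jan 15, 2012, so the next rule applies.
Delgado and Takahashi both have roll number 224, so the next rule applies.
Delgado and Takahashi are each a Collar holder, so the next rule applies.
Among Delgado and Takahashi, alphabetically by surname: Delgado before Takahashi.
Full order: Drummond, Oyelaran, Reyes, Amari, Quinn, Delgado, Takahashi.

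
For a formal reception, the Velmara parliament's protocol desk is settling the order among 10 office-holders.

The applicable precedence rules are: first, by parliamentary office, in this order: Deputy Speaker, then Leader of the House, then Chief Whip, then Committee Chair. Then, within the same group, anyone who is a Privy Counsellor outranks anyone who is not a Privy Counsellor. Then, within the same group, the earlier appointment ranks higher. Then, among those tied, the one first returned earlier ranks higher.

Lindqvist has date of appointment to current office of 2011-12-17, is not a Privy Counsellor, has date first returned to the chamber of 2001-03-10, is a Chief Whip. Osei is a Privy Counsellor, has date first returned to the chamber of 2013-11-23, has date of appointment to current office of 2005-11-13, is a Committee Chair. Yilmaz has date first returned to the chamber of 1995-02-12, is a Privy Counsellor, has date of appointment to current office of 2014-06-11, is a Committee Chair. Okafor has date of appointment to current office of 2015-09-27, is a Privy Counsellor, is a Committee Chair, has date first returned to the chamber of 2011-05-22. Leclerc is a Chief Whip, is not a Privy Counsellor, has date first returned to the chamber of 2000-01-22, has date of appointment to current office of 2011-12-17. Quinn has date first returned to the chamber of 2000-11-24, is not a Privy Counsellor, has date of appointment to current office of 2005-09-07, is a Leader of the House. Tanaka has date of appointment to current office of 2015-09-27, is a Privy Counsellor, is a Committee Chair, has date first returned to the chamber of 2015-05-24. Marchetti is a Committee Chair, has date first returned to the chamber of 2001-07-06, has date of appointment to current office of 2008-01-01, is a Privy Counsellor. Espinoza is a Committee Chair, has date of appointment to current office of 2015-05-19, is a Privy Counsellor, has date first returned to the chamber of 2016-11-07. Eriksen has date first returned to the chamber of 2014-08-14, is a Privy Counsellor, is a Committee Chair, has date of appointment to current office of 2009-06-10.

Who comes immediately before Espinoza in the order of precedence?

By parliamentary office: Quinn (Leader of the House); then Leclerc and Lindqvist (Chief Whip); then Osei, Marchetti, Eriksen, Yilmaz, Espinoza, Okafor and Tanaka (Committee Chair).
Leclerc and Lindqvist are each not a Privy Counsellor, so the next rule applies.
Leclerc and Lindqvist both have date of appointment to current office 2011-12-17, so the next rule applies.
Among Leclerc and Lindqvist, by date first returned to the chamber (earlier first): Leclerc (2000-01-22) before Lindqvist (2001-03-10).
Osei, Marchetti, Eriksen, Yilmaz, Espinoza, Okafor and Tanaka are each a Privy Counsellor, so the next rule applies.
Among Osei, Marchetti, Eriksen, Yilmaz, Espinoza, Okafor and Tanaka, by date of appointment to current office (earlier first): Osei (2005-11-13) before Marchetti (2008-01-01) before Eriksen (2009-06-10) before Yilmaz (2014-06-11) before Espinoza (2015-05-19) before Okafor and Tanaka (2015-09-27).
Among Okafor and Tanaka, by date first returned to the chamber (earlier first): Okafor (2011-05-22) before Tanaka (2015-05-24).
Order: Quinn, Leclerc, Lindqvist, Osei, Marchetti, Eriksen, Yilmaz, Espinoza, Okafor, Tanaka.

Yilmaz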